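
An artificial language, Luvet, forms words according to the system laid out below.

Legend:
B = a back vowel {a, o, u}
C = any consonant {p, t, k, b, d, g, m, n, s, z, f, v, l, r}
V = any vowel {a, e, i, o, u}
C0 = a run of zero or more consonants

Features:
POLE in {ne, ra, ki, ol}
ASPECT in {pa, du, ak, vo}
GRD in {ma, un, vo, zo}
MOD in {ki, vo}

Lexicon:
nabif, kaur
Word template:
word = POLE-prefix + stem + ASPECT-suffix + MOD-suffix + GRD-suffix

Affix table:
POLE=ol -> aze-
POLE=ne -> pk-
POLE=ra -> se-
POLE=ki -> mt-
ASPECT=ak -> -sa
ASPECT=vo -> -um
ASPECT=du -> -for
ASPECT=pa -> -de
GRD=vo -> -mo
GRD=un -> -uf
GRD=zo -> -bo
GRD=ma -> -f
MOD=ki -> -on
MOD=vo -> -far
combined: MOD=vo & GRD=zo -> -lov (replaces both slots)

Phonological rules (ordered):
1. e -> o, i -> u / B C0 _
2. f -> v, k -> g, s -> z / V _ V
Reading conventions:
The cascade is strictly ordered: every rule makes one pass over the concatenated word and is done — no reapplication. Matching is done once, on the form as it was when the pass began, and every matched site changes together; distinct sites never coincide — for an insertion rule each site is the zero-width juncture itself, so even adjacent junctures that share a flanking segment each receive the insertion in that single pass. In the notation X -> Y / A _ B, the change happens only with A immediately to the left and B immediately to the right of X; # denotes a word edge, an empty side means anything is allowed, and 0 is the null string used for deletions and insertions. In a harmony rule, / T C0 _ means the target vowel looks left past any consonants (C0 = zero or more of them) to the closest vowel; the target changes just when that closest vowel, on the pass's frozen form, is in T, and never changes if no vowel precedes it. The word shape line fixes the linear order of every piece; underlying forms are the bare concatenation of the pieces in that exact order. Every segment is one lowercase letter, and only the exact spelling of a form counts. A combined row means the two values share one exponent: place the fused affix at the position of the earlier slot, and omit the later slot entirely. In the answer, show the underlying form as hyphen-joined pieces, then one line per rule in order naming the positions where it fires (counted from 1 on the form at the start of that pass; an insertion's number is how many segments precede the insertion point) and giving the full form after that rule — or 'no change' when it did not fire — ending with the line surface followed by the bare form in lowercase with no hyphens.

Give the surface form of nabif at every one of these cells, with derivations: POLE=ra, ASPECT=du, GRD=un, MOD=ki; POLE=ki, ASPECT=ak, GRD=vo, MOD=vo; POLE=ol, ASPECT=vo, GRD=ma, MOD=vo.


cell POLE=ra, ASPECT=du, GRD=un, MOD=ki:
underlying: se-nabif-for-on-uf
1. e -> o, i -> u / B C0 _: fires at position(s) 6: senabufforonuf
2. f -> v, k -> g, s -> z / V _ V: no change
surface: senabufforonuf

cell POLE=ki, ASPECT=ak, GRD=vo, MOD=vo:
underlying: mt-nabif-sa-far-mo
1. e -> o, i -> u / B C0 _: fires at position(s) 6: mtnabufsafarmo
2. f -> v, k -> g, s -> z / V _ V: fires at position(s) 10: mtnabufsavarmo
surface: mtnabufsavarmo

cell POLE=ol, ASPECT=vo, GRD=ma, MOD=vo:
underlying: aze-nabif-um-far-f
1. e -> o, i -> u / B C0 _: fires at position(s) 3, 7: azonabufumfarf
2. f -> v, k -> g, s -> z / V _ V: fires at position(s) 8: azonabuvumfarf
surface: azonabuvumfarf


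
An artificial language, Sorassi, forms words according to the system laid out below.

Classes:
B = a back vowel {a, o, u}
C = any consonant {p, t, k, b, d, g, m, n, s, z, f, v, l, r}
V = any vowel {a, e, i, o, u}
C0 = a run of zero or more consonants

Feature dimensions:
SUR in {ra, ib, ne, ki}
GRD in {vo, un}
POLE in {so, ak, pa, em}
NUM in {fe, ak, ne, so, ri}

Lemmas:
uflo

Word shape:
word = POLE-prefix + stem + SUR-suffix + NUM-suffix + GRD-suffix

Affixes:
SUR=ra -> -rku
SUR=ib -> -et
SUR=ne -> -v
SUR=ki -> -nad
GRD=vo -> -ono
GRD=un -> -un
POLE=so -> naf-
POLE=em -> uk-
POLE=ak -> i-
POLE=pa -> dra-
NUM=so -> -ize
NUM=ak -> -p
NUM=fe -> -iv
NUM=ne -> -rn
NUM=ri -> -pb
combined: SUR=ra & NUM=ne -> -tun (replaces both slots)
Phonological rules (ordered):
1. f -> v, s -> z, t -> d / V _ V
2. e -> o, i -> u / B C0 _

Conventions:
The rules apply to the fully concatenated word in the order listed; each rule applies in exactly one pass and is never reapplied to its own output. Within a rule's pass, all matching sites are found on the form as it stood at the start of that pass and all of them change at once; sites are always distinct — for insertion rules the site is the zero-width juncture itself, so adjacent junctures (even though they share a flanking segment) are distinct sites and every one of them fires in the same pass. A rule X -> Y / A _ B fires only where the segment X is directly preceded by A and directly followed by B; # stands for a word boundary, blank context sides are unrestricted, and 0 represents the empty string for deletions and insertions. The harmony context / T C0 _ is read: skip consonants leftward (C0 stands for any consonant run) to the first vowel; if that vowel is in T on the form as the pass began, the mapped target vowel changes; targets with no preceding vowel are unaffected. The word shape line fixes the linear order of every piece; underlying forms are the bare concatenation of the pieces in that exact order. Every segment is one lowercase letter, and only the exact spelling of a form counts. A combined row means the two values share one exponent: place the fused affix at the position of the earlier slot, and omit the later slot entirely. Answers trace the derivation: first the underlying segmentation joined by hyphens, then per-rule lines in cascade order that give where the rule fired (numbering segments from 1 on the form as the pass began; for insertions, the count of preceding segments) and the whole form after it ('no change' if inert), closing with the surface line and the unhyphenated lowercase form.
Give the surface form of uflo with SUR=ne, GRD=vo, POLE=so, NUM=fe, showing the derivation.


underlying: naf-uflo-v-iv-ono
1. f -> v, s -> z, t -> d / V _ V: fires at position(s) 3: navuflovivono
2. e -> o, i -> u / B C0 _: fires at position(s) 9: navuflovuvono
surface: navuflovuvono


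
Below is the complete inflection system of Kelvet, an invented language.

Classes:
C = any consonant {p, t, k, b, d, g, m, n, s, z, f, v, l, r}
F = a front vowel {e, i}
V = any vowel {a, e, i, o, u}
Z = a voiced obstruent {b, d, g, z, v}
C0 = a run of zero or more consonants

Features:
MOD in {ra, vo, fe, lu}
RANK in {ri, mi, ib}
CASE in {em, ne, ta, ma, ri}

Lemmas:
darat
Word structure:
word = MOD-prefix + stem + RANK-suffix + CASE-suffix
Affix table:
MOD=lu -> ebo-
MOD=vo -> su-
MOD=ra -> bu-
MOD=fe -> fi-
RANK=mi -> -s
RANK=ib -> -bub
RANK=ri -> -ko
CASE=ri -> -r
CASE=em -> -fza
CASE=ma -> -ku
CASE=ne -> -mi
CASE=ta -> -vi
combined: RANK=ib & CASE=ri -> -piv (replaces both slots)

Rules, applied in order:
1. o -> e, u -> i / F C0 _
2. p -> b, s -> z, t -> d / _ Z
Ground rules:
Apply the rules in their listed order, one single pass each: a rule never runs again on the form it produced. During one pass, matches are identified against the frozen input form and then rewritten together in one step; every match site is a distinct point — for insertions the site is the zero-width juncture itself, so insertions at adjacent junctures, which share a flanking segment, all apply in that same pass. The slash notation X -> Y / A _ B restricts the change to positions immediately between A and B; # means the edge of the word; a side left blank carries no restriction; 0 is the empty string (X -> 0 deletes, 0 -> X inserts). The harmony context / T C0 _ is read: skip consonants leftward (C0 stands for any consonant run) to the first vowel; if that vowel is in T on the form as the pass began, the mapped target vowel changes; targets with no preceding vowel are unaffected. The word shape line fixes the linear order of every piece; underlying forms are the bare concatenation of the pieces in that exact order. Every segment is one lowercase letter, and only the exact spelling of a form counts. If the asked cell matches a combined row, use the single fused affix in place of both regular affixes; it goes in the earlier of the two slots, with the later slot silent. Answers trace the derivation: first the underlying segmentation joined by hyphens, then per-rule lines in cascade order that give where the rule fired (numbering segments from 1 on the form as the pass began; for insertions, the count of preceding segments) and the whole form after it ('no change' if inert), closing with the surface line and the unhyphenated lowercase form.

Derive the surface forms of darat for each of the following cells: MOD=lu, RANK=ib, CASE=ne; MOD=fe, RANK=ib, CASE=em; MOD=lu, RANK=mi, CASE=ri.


cell MOD=lu, RANK=ib, CASE=ne:
underlying: ebo-darat-bub-mi
1. o -> e, u -> i / F C0 _: fires at position(s) 3: ebedaratbubmi
2. p -> b, s -> z, t -> d / _ Z: fires at position(s) 8: ebedaradbubmi
surface: ebedaradbubmi

cell MOD=fe, RANK=ib, CASE=em:
underlying: fi-darat-bub-fza
1. o -> e, u -> i / F C0 _: no change
2. p -> b, s -> z, t -> d / _ Z: fires at position(s) 7: fidaradbubfza
surface: fidaradbubfza

cell MOD=lu, RANK=mi, CASE=ri:
underlying: ebo-darat-s-r
1. o -> e, u -> i / F C0 _: fires at position(s) 3: ebedaratsr
2. p -> b, s -> z, t -> d / _ Z: no change
surface: ebedaratsr


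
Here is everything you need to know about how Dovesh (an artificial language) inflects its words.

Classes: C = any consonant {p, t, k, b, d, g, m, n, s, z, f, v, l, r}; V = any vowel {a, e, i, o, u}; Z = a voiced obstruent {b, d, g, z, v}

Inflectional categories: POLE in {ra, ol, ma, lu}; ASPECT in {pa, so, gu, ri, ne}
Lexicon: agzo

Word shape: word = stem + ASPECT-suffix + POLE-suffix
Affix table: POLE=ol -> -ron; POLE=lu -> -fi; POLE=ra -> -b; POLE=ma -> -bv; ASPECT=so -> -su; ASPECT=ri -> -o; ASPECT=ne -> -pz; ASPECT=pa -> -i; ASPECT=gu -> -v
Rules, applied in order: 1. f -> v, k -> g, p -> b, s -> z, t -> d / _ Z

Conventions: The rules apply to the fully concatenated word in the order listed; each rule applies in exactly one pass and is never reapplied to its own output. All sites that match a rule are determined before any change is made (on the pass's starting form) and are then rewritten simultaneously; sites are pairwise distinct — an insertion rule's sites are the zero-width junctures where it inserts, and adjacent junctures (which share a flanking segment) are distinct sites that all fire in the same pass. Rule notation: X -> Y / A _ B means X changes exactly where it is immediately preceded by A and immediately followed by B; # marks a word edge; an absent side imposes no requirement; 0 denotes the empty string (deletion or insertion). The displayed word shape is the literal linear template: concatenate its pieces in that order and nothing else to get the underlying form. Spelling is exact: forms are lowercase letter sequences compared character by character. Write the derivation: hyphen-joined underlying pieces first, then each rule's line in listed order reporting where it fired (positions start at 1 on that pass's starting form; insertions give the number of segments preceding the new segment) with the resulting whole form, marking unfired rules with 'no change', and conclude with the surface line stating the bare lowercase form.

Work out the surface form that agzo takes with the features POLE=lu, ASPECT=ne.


underlying: agzo-pz-fi
1. f -> v, k -> g, p -> b, s -> z, t -> d / _ Z: fires at position(s) 5: agzobzfi
surface: agzobzfi


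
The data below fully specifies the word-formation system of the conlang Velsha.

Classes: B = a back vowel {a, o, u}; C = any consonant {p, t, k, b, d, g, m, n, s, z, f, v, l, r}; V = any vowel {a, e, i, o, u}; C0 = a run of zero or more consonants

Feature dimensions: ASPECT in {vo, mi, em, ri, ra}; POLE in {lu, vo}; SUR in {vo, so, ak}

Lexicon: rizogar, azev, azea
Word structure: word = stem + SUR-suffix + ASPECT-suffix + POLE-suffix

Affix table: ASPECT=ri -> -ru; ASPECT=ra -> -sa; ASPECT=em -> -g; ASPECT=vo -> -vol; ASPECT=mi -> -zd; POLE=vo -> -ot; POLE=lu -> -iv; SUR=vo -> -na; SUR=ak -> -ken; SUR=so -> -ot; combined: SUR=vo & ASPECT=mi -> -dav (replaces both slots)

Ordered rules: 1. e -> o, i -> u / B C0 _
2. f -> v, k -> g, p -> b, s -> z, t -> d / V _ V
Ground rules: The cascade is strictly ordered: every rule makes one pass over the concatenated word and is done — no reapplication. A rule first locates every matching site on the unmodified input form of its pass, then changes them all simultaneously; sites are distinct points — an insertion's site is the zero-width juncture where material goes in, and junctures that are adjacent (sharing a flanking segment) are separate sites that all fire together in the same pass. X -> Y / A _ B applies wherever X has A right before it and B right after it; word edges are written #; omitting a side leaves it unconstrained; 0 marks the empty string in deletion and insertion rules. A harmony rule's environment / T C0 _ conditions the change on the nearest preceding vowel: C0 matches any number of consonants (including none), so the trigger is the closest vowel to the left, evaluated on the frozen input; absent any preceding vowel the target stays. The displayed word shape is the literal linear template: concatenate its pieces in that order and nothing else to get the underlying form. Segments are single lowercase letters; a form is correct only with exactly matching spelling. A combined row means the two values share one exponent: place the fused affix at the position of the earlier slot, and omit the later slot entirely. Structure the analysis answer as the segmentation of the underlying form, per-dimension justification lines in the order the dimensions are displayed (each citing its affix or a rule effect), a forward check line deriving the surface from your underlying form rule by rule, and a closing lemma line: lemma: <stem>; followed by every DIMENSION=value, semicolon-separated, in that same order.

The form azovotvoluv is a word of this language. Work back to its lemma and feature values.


underlying: azev-ot-vol-iv
ASPECT=vo - signalled by the affix -vol
POLE=lu - signalled by the affix -iv
SUR=so - signalled by the affix -ot
check: azevotvoliv -> azovotvoluv -> azovotvoluv
lemma: azev; ASPECT=vo; POLE=lu; SUR=so


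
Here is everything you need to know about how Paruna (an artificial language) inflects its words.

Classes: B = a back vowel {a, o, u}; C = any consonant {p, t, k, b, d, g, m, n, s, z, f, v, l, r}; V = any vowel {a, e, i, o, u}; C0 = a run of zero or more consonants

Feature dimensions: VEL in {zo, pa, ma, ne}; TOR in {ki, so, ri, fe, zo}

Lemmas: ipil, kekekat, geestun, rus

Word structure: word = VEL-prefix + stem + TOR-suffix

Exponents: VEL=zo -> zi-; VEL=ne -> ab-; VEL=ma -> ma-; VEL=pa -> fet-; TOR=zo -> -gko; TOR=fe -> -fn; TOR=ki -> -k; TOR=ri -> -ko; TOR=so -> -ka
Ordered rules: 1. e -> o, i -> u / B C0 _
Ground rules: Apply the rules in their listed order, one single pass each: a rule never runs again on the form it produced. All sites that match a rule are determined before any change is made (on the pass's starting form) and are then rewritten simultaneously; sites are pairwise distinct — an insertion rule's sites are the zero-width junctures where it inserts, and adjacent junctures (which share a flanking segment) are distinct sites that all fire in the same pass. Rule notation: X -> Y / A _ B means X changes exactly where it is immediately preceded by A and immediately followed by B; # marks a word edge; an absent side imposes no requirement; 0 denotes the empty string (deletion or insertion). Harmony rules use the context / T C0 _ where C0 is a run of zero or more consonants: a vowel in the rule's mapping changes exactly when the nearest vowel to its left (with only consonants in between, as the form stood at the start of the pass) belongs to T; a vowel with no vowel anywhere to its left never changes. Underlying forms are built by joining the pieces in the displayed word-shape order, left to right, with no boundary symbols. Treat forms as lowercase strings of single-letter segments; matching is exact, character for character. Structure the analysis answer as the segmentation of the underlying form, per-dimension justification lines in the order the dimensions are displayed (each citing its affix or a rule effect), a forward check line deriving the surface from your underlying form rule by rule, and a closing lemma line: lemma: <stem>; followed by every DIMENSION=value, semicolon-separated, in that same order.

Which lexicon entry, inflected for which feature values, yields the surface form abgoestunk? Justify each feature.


underlying: ab-geestun-k
VEL=ne - signalled by the affix ab-
TOR=ki - signalled by the affix -k
check: abgeestunk -> abgoestunk
lemma: geestun; VEL=ne; TOR=ki


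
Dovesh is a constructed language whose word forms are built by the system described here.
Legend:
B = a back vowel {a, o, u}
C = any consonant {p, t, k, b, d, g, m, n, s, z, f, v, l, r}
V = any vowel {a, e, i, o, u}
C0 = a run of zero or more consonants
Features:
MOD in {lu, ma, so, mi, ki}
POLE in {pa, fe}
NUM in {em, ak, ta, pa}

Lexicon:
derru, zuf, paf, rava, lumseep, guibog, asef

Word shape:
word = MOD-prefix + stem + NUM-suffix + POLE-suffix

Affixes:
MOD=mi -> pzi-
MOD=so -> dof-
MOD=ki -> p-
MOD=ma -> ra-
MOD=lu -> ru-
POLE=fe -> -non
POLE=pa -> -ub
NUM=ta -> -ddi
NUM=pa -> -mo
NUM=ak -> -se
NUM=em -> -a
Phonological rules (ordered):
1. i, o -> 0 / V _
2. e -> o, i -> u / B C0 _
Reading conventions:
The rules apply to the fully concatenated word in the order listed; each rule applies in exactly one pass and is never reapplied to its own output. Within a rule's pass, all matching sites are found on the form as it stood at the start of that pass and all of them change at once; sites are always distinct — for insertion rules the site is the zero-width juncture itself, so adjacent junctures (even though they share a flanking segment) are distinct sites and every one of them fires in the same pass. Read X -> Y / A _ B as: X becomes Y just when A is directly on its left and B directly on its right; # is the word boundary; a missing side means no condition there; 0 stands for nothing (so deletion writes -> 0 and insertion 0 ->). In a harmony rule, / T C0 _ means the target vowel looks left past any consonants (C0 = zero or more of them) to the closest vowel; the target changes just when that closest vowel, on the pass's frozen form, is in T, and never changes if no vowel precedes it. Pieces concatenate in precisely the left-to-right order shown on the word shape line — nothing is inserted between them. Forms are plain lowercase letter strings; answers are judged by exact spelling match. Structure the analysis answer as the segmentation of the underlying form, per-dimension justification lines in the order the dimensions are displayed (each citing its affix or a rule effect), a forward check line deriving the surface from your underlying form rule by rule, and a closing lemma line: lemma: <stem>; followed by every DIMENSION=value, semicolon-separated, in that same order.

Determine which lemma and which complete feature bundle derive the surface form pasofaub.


underlying: p-asef-a-ub
MOD=ki - signalled by the affix p-
POLE=pa - signalled by the affix -ub
NUM=em - signalled by the affix -a
check: pasefaub -> pasefaub -> pasofaub
lemma: asef; MOD=ki; POLE=pa; NUM=em


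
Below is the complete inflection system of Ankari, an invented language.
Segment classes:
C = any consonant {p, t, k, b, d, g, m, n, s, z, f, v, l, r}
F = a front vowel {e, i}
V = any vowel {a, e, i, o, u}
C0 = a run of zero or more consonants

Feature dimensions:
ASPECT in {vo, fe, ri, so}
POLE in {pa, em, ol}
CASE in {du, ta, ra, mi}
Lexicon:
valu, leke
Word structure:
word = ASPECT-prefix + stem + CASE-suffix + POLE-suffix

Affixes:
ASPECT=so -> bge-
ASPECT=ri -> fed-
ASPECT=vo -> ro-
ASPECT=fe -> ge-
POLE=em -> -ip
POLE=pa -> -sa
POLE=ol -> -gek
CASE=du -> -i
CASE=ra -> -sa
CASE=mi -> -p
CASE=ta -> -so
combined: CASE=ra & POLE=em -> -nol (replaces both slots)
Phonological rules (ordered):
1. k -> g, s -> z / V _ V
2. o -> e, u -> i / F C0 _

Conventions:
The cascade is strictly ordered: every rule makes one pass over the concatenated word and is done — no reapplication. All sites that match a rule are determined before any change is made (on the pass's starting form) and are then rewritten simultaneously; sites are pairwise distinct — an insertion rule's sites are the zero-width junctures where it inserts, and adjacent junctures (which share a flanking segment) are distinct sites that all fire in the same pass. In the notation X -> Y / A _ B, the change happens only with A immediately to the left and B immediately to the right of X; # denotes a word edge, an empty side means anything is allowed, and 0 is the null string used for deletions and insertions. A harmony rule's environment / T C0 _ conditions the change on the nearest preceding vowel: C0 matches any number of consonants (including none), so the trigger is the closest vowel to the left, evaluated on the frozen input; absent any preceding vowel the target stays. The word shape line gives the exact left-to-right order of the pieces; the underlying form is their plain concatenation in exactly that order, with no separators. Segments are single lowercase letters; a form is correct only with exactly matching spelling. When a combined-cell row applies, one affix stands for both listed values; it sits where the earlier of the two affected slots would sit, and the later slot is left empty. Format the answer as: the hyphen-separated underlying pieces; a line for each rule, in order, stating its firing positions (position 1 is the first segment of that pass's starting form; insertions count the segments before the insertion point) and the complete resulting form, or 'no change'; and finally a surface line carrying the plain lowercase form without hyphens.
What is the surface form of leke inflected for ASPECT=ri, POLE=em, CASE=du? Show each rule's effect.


underlying: fed-leke-i-ip
1. k -> g, s -> z / V _ V: fires at position(s) 6: fedlegeiip
2. o -> e, u -> i / F C0 _: no change
surface: fedlegeiip


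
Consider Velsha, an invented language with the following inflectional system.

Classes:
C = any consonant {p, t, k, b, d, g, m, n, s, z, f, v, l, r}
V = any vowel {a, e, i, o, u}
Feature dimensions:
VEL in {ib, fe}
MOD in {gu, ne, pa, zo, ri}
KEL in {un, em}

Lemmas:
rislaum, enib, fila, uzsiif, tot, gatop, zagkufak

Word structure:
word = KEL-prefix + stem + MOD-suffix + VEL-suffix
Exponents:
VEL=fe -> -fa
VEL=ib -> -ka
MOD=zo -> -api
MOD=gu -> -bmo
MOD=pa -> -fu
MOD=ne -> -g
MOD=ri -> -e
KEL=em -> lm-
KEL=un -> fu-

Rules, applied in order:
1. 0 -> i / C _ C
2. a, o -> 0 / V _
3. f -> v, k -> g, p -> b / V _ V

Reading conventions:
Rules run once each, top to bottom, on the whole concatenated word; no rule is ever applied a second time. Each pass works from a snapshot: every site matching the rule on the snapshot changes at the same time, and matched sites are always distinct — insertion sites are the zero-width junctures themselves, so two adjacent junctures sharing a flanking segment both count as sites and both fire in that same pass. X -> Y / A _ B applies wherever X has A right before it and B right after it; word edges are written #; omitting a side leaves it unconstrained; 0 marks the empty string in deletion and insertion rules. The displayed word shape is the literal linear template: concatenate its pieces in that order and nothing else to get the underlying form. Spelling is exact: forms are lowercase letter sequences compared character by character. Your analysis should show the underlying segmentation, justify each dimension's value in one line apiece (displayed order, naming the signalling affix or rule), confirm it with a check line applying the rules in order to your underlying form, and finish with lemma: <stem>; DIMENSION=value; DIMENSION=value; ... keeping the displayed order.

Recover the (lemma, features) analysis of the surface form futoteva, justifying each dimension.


underlying: fu-tot-e-fa
VEL=fe - signalled by the affix -fa
MOD=ri - signalled by the affix -e
KEL=un - signalled by the affix fu-
check: futotefa -> futotefa -> futotefa -> futoteva
lemma: tot; VEL=fe; MOD=ri; KEL=un


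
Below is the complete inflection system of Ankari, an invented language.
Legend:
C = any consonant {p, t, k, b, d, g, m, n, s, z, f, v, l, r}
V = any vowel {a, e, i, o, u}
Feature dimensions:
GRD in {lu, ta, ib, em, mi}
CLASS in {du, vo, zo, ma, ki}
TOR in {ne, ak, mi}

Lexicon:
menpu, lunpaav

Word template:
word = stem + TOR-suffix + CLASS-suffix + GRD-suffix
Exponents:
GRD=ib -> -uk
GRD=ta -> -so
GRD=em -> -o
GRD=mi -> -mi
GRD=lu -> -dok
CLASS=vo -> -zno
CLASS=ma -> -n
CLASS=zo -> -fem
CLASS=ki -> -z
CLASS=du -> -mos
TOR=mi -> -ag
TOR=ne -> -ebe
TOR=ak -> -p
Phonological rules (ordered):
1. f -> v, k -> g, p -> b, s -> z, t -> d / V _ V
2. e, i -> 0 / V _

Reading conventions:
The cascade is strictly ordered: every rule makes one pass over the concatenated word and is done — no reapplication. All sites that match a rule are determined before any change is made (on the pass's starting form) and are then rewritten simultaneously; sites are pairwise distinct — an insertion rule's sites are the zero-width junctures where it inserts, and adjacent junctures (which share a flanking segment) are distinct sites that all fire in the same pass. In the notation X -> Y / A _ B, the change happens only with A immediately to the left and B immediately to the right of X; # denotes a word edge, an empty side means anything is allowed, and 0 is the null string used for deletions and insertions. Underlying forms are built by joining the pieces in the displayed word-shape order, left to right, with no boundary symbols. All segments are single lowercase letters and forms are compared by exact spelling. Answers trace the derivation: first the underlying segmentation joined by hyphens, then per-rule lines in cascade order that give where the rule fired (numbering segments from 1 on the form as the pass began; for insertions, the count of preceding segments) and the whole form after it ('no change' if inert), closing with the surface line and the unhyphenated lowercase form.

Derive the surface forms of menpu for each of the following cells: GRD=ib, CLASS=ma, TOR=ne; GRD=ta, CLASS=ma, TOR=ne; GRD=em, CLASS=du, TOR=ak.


cell GRD=ib, CLASS=ma, TOR=ne:
underlying: menpu-ebe-n-uk
1. f -> v, k -> g, p -> b, s -> z, t -> d / V _ V: no change
2. e, i -> 0 / V _: fires at position(s) 6: menpubenuk
surface: menpubenuk

cell GRD=ta, CLASS=ma, TOR=ne:
underlying: menpu-ebe-n-so
1. f -> v, k -> g, p -> b, s -> z, t -> d / V _ V: no change
2. e, i -> 0 / V _: fires at position(s) 6: menpubenso
surface: menpubenso

cell GRD=em, CLASS=du, TOR=ak:
underlying: menpu-p-mos-o
1. f -> v, k -> g, p -> b, s -> z, t -> d / V _ V: fires at position(s) 9: menpupmozo
2. e, i -> 0 / V _: no change
surface: menpupmozo


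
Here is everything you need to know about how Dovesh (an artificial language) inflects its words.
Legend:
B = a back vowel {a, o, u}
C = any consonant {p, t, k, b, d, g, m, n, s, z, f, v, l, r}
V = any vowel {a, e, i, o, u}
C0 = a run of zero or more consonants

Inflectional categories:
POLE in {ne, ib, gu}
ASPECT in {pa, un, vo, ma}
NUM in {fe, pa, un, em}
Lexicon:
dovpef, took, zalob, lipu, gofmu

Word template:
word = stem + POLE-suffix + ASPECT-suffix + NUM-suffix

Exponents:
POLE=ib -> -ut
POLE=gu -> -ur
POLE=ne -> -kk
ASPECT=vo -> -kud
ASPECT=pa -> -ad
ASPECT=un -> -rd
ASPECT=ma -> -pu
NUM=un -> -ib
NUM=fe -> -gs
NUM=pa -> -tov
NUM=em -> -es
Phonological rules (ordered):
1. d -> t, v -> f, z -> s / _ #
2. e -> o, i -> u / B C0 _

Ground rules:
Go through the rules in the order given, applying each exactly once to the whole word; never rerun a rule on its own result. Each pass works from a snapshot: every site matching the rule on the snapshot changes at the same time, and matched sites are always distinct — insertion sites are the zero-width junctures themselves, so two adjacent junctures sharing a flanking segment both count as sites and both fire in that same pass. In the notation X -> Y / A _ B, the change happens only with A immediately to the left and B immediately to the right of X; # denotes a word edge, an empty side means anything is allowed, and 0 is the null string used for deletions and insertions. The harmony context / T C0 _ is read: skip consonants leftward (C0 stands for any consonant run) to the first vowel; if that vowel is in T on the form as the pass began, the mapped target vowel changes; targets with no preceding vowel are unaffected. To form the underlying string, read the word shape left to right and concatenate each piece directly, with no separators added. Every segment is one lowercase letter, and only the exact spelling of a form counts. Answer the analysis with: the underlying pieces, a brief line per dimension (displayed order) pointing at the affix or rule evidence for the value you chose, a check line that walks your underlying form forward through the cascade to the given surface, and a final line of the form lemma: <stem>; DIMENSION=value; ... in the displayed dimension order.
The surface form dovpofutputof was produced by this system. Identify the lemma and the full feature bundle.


underlying: dovpef-ut-pu-tov
POLE=ib - signalled by the affix -ut
ASPECT=ma - signalled by the affix -pu
NUM=pa - signalled by the affix -tov
check: dovpefutputov -> dovpefutputof -> dovpofutputof
lemma: dovpef; POLE=ib; ASPECT=ma; NUM=pa


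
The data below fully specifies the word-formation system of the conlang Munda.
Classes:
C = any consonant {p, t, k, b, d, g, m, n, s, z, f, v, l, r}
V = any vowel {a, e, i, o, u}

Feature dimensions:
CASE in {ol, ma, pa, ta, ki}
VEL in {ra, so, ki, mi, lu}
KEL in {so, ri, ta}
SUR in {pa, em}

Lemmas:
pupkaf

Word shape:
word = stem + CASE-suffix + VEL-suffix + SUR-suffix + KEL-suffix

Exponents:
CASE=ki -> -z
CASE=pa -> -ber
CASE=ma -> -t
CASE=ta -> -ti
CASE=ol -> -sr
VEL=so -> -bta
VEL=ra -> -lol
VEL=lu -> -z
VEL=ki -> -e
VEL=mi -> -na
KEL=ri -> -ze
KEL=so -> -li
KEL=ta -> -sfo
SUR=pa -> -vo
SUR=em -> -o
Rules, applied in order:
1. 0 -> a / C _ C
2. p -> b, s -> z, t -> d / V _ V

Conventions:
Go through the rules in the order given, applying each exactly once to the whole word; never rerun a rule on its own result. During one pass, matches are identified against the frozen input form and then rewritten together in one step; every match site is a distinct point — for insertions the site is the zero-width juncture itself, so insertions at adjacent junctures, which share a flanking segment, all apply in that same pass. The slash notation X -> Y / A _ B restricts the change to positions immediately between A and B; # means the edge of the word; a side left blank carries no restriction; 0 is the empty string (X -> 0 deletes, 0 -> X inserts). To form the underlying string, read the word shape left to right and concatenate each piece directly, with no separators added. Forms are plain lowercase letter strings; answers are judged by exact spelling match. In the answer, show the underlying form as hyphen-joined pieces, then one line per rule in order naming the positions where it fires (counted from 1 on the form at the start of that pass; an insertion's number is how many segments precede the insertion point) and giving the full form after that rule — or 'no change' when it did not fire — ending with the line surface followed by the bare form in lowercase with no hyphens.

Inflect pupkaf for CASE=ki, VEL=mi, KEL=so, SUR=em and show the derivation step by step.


underlying: pupkaf-z-na-o-li
1. 0 -> a / C _ C: inserts after position(s) 3, 6, 7: pupakafazanaoli
2. p -> b, s -> z, t -> d / V _ V: fires at position(s) 3: pubakafazanaoli
surface: pubakafazanaoli


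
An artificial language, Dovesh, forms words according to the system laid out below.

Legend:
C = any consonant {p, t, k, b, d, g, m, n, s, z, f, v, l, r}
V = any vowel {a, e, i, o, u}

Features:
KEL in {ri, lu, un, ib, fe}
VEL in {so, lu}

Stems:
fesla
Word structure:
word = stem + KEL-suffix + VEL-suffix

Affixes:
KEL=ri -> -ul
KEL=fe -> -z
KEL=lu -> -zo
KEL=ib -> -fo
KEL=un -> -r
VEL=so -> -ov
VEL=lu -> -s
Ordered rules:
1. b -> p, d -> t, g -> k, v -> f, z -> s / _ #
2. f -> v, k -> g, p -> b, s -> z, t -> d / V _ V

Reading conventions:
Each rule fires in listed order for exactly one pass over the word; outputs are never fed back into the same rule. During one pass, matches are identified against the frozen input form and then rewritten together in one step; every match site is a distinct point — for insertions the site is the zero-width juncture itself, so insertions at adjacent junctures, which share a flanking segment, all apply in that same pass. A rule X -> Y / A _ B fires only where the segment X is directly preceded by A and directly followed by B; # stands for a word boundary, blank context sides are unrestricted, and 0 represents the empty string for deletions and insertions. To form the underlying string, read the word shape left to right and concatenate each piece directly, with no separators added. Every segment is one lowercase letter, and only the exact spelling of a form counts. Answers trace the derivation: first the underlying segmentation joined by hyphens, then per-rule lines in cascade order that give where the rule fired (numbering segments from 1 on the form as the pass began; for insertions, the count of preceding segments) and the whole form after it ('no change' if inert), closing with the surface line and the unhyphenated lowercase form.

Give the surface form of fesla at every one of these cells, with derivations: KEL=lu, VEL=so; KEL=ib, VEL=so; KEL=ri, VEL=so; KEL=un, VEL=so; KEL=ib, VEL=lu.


cell KEL=lu, VEL=so:
underlying: fesla-zo-ov
1. b -> p, d -> t, g -> k, v -> f, z -> s / _ #: fires at position(s) 9: feslazoof
2. f -> v, k -> g, p -> b, s -> z, t -> d / V _ V: no change
surface: feslazoof

cell KEL=ib, VEL=so:
underlying: fesla-fo-ov
1. b -> p, d -> t, g -> k, v -> f, z -> s / _ #: fires at position(s) 9: feslafoof
2. f -> v, k -> g, p -> b, s -> z, t -> d / V _ V: fires at position(s) 6: feslavoof
surface: feslavoof

cell KEL=ri, VEL=so:
underlying: fesla-ul-ov
1. b -> p, d -> t, g -> k, v -> f, z -> s / _ #: fires at position(s) 9: feslaulof
2. f -> v, k -> g, p -> b, s -> z, t -> d / V _ V: no change
surface: feslaulof

cell KEL=un, VEL=so:
underlying: fesla-r-ov
1. b -> p, d -> t, g -> k, v -> f, z -> s / _ #: fires at position(s) 8: feslarof
2. f -> v, k -> g, p -> b, s -> z, t -> d / V _ V: no change
surface: feslarof

cell KEL=ib, VEL=lu:
underlying: fesla-fo-s
1. b -> p, d -> t, g -> k, v -> f, z -> s / _ #: no change
2. f -> v, k -> g, p -> b, s -> z, t -> d / V _ V: fires at position(s) 6: feslavos
surface: feslavos


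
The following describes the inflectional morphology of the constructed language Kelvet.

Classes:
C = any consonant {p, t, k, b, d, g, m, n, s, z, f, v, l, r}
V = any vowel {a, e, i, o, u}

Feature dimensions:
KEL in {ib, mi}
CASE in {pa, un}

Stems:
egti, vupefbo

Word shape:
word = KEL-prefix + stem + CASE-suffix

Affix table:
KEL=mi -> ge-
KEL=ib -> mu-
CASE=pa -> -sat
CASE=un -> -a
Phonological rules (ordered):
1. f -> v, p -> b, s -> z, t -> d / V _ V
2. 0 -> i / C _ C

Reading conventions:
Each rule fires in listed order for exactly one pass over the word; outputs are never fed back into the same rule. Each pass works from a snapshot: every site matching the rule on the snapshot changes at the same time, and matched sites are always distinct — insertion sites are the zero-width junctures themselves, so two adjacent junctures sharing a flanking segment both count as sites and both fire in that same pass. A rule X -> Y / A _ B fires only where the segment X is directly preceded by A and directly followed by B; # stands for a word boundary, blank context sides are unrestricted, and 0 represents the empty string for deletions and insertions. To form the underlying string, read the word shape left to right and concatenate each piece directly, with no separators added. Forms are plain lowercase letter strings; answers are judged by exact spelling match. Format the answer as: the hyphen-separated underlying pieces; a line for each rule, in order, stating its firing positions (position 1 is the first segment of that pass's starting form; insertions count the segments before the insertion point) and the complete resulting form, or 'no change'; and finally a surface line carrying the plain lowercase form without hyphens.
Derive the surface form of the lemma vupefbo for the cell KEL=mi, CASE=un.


underlying: ge-vupefbo-a
1. f -> v, p -> b, s -> z, t -> d / V _ V: fires at position(s) 5: gevubefboa
2. 0 -> i / C _ C: inserts after position(s) 7: gevubefiboa
surface: gevubefiboa


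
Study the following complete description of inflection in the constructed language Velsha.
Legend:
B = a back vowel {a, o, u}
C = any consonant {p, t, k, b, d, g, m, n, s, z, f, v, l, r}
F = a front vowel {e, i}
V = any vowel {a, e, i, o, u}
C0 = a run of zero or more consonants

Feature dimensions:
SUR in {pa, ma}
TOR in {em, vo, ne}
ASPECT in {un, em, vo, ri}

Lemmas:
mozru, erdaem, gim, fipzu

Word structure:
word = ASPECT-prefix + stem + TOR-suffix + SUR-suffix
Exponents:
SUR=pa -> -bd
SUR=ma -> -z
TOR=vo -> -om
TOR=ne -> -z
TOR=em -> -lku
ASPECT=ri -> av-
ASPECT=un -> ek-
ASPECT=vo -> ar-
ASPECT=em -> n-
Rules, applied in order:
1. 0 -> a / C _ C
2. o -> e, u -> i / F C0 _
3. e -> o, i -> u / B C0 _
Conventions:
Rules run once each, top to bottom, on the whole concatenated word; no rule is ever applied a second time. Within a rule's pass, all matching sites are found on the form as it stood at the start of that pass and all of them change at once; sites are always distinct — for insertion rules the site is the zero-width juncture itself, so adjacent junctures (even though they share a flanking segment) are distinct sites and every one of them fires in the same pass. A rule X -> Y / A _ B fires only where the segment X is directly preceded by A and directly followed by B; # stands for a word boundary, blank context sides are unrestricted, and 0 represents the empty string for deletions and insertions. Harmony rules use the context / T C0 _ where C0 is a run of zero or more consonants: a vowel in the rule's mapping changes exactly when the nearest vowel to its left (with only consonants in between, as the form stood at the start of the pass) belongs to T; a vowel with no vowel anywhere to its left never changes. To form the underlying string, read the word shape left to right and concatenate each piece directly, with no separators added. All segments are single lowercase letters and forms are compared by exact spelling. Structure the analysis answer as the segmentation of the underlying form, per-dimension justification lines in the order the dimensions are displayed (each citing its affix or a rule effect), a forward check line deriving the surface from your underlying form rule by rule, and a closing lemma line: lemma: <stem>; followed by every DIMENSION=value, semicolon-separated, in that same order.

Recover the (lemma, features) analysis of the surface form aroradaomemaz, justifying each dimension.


underlying: ar-erdaem-om-z
SUR=ma - signalled by the affix -z
TOR=vo - signalled by the affix -om
ASPECT=vo - signalled by the affix ar-
check: arerdaemomz -> areradaemomaz -> areradaememaz -> aroradaomemaz
lemma: erdaem; SUR=ma; TOR=vo; ASPECT=vo


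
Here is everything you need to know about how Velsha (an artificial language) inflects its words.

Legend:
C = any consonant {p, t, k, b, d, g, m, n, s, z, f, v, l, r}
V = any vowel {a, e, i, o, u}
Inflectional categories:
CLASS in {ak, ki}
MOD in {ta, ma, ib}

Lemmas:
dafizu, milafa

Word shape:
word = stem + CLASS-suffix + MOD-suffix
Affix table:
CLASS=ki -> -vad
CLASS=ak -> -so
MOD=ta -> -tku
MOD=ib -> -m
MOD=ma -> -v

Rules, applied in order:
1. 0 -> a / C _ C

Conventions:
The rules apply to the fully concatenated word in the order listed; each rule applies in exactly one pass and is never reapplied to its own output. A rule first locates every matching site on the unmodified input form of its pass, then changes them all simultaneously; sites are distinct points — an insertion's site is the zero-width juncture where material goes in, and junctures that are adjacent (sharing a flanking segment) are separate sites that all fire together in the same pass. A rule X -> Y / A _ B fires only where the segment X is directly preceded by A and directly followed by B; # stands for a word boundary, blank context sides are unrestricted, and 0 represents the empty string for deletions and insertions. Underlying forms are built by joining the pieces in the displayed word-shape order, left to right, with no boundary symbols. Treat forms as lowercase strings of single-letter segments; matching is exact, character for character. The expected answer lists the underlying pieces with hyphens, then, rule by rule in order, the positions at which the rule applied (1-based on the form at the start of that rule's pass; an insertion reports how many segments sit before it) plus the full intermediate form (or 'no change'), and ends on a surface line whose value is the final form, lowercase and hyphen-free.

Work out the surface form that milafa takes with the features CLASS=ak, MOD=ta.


underlying: milafa-so-tku
1. 0 -> a / C _ C: inserts after position(s) 9: milafasotaku
surface: milafasotaku
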